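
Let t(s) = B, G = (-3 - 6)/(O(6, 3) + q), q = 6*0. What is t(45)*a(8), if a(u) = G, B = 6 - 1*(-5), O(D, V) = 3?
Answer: -33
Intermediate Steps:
q = 0
B = 11 (B = 6 + 5 = 11)
G = -3 (G = (-3 - 6)/(3 + 0) = -9/3 = -9*⅓ = -3)
a(u) = -3
t(s) = 11
t(45)*a(8) = 11*(-3) = -33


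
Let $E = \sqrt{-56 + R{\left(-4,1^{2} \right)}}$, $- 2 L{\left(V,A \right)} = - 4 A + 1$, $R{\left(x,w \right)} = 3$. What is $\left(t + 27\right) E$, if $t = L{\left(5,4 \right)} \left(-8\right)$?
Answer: $- 33 i \sqrt{53} \approx - 240.24 i$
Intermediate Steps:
$L{\left(V,A \right)} = - \frac{1}{2} + 2 A$ ($L{\left(V,A \right)} = - \frac{- 4 A + 1}{2} = - \frac{1 - 4 A}{2} = - \frac{1}{2} + 2 A$)
$t = -60$ ($t = \left(- \frac{1}{2} + 2 \cdot 4\right) \left(-8\right) = \left(- \frac{1}{2} + 8\right) \left(-8\right) = \frac{15}{2} \left(-8\right) = -60$)
$E = i \sqrt{53}$ ($E = \sqrt{-56 + 3} = \sqrt{-53} = i \sqrt{53} \approx 7.2801 i$)
$\left(t + 27\right) E = \left(-60 + 27\right) i \sqrt{53} = - 33 i \sqrt{53}$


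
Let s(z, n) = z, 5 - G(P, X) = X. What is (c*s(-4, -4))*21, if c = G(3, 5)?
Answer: 0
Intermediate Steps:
G(P, X) = 5 - X
c = 0 (c = 5 - 1*5 = 5 - 5 = 0)
(c*s(-4, -4))*21 = (0*(-4))*21 = 0*21 = 0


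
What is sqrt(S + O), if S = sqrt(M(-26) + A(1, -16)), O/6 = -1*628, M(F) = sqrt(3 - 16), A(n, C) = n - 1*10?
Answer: sqrt(-3768 + sqrt(-9 + I*sqrt(13))) ≈ 0.0249 + 61.379*I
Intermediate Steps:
A(n, C) = -10 + n (A(n, C) = n - 10 = -10 + n)
M(F) = I*sqrt(13) (M(F) = sqrt(-13) = I*sqrt(13))
O = -3768 (O = 6*(-1*628) = 6*(-628) = -3768)
S = sqrt(-9 + I*sqrt(13)) (S = sqrt(I*sqrt(13) + (-10 + 1)) = sqrt(I*sqrt(13) - 9) = sqrt(-9 + I*sqrt(13)) ≈ 0.58964 + 3.0574*I)
sqrt(S + O) = sqrt(sqrt(-9 + I*sqrt(13)) - 3768) = sqrt(-3768 + sqrt(-9 + I*sqrt(13)))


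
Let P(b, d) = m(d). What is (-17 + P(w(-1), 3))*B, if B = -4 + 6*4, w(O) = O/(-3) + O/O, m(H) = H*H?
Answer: -160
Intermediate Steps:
m(H) = H²
w(O) = 1 - O/3 (w(O) = O*(-⅓) + 1 = -O/3 + 1 = 1 - O/3)
P(b, d) = d²
B = 20 (B = -4 + 24 = 20)
(-17 + P(w(-1), 3))*B = (-17 + 3²)*20 = (-17 + 9)*20 = -8*20 = -160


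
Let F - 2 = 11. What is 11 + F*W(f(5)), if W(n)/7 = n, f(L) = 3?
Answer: 284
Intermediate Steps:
F = 13 (F = 2 + 11 = 13)
W(n) = 7*n
11 + F*W(f(5)) = 11 + 13*(7*3) = 11 + 13*21 = 11 + 273 = 284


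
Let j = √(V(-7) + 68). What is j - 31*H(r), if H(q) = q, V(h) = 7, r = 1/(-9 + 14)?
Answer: -31/5 + 5*√3 ≈ 2.4603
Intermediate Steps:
r = ⅕ (r = 1/5 = ⅕ ≈ 0.20000)
j = 5*√3 (j = √(7 + 68) = √75 = 5*√3 ≈ 8.6602)
j - 31*H(r) = 5*√3 - 31*⅕ = 5*√3 - 31/5 = -31/5 + 5*√3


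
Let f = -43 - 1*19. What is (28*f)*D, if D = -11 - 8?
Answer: 32984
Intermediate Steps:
D = -19
f = -62 (f = -43 - 19 = -62)
(28*f)*D = (28*(-62))*(-19) = -1736*(-19) = 32984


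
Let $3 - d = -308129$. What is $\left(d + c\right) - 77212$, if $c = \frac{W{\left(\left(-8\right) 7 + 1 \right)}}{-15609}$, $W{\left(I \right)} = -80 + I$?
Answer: $\frac{1201476805}{5203} \approx 2.3092 \cdot 10^{5}$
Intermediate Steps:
$d = 308132$ ($d = 3 - -308129 = 3 + 308129 = 308132$)
$c = \frac{45}{5203}$ ($c = \frac{-80 + \left(\left(-8\right) 7 + 1\right)}{-15609} = \left(-80 + \left(-56 + 1\right)\right) \left(- \frac{1}{15609}\right) = \left(-80 - 55\right) \left(- \frac{1}{15609}\right) = \left(-135\right) \left(- \frac{1}{15609}\right) = \frac{45}{5203} \approx 0.0086489$)
$\left(d + c\right) - 77212 = \left(308132 + \frac{45}{5203}\right) - 77212 = \frac{1603210841}{5203} - 77212 = \frac{1201476805}{5203}$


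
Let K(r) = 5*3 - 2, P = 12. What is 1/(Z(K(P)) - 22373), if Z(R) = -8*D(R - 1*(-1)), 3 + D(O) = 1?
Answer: -1/22357 ≈ -4.4729e-5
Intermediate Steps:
D(O) = -2 (D(O) = -3 + 1 = -2)
K(r) = 13 (K(r) = 15 - 2 = 13)
Z(R) = 16 (Z(R) = -8*(-2) = 16)
1/(Z(K(P)) - 22373) = 1/(16 - 22373) = 1/(-22357) = -1/22357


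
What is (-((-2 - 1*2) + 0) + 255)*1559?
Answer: 403781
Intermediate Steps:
(-((-2 - 1*2) + 0) + 255)*1559 = (-((-2 - 2) + 0) + 255)*1559 = (-(-4 + 0) + 255)*1559 = (-1*(-4) + 255)*1559 = (4 + 255)*1559 = 259*1559 = 403781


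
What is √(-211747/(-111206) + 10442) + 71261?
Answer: 71261 + √129157406197594/111206 ≈ 71363.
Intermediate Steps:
√(-211747/(-111206) + 10442) + 71261 = √(-211747*(-1/111206) + 10442) + 71261 = √(211747/111206 + 10442) + 71261 = √(1161424799/111206) + 71261 = √129157406197594/111206 + 71261 = 71261 + √129157406197594/111206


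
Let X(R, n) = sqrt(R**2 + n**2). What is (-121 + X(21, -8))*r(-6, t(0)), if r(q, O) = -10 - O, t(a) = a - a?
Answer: 1210 - 10*sqrt(505) ≈ 985.28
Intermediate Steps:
t(a) = 0
(-121 + X(21, -8))*r(-6, t(0)) = (-121 + sqrt(21**2 + (-8)**2))*(-10 - 1*0) = (-121 + sqrt(441 + 64))*(-10 + 0) = (-121 + sqrt(505))*(-10) = 1210 - 10*sqrt(505)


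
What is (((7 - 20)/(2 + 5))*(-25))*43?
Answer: 13975/7 ≈ 1996.4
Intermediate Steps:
(((7 - 20)/(2 + 5))*(-25))*43 = (-13/7*(-25))*43 = (-13*1/7*(-25))*43 = -13/7*(-25)*43 = (325/7)*43 = 13975/7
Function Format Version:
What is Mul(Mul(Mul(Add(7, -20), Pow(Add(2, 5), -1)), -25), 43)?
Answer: Rational(13975, 7) ≈ 1996.4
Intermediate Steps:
Mul(Mul(Mul(Add(7, -20), Pow(Add(2, 5), -1)), -25), 43) = Mul(Mul(Mul(-13, Pow(7, -1)), -25), 43) = Mul(Mul(Mul(-13, Rational(1, 7)), -25), 43) = Mul(Mul(Rational(-13, 7), -25), 43) = Mul(Rational(325, 7), 43) = Rational(13975, 7)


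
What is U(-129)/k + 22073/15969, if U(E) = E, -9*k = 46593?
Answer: 116331922/82671513 ≈ 1.4072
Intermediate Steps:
k = -5177 (k = -⅑*46593 = -5177)
U(-129)/k + 22073/15969 = -129/(-5177) + 22073/15969 = -129*(-1/5177) + 22073*(1/15969) = 129/5177 + 22073/15969 = 116331922/82671513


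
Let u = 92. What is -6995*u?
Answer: -643540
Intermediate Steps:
-6995*u = -6995*92 = -643540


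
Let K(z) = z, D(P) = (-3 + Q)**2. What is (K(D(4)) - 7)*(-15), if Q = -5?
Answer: -855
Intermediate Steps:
D(P) = 64 (D(P) = (-3 - 5)**2 = (-8)**2 = 64)
(K(D(4)) - 7)*(-15) = (64 - 7)*(-15) = 57*(-15) = -855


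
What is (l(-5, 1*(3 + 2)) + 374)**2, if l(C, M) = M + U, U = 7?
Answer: 148996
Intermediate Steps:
l(C, M) = 7 + M (l(C, M) = M + 7 = 7 + M)
(l(-5, 1*(3 + 2)) + 374)**2 = ((7 + 1*(3 + 2)) + 374)**2 = ((7 + 1*5) + 374)**2 = ((7 + 5) + 374)**2 = (12 + 374)**2 = 386**2 = 148996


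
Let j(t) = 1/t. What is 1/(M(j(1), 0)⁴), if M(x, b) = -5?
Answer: 1/625 ≈ 0.0016000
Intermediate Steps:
1/(M(j(1), 0)⁴) = 1/((-5)⁴) = 1/625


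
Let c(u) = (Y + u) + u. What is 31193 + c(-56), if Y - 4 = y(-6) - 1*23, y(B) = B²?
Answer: 31098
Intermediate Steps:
Y = 17 (Y = 4 + ((-6)² - 1*23) = 4 + (36 - 23) = 4 + 13 = 17)
c(u) = 17 + 2*u (c(u) = (17 + u) + u = 17 + 2*u)
31193 + c(-56) = 31193 + (17 + 2*(-56)) = 31193 + (17 - 112) = 31193 - 95 = 31098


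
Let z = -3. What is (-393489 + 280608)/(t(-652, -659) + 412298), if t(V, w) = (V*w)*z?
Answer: 112881/876706 ≈ 0.12876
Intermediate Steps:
t(V, w) = -3*V*w (t(V, w) = (V*w)*(-3) = -3*V*w)
(-393489 + 280608)/(t(-652, -659) + 412298) = (-393489 + 280608)/(-3*(-652)*(-659) + 412298) = -112881/(-1289004 + 412298) = -112881/(-876706) = -112881*(-1/876706) = 112881/876706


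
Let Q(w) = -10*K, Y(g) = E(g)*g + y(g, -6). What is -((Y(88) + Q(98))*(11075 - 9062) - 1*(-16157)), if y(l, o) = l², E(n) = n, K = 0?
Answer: -31193501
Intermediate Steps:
Y(g) = 2*g² (Y(g) = g*g + g² = g² + g² = 2*g²)
Q(w) = 0 (Q(w) = -10*0 = 0)
-((Y(88) + Q(98))*(11075 - 9062) - 1*(-16157)) = -((2*88² + 0)*(11075 - 9062) - 1*(-16157)) = -((2*7744 + 0)*2013 + 16157) = -((15488 + 0)*2013 + 16157) = -(15488*2013 + 16157) = -(31177344 + 16157) = -1*31193501 = -31193501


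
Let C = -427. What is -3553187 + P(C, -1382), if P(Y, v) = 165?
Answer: -3553022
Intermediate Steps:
-3553187 + P(C, -1382) = -3553187 + 165 = -3553022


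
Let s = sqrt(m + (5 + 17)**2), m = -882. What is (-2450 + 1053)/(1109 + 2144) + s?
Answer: -1397/3253 + I*sqrt(398) ≈ -0.42945 + 19.95*I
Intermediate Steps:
s = I*sqrt(398) (s = sqrt(-882 + (5 + 17)**2) = sqrt(-882 + 22**2) = sqrt(-882 + 484) = sqrt(-398) = I*sqrt(398) ≈ 19.95*I)
(-2450 + 1053)/(1109 + 2144) + s = (-2450 + 1053)/(1109 + 2144) + I*sqrt(398) = -1397/3253 + I*sqrt(398)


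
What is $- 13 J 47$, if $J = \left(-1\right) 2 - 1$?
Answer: $1833$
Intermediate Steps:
$J = -3$ ($J = -2 - 1 = -3$)
$- 13 J 47 = \left(-13\right) \left(-3\right) 47 = 39 \cdot 47 = 1833$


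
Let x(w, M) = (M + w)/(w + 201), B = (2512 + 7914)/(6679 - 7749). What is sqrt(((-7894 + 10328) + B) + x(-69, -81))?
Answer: sqrt(335681800630)/11770 ≈ 49.225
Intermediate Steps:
B = -5213/535 (B = 10426/(-1070) = 10426*(-1/1070) = -5213/535 ≈ -9.7439)
x(w, M) = (M + w)/(201 + w)
sqrt(((-7894 + 10328) + B) + x(-69, -81)) = sqrt(((-7894 + 10328) - 5213/535) + (-81 - 69)/(201 - 69)) = sqrt((2434 - 5213/535) - 150/132) = sqrt(1296977/535 + (1/132)*(-150)) = sqrt(1296977/535 - 25/22) = sqrt(28520119/11770) = sqrt(335681800630)/11770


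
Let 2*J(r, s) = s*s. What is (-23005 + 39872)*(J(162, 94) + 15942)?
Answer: 343412120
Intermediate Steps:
J(r, s) = s²/2 (J(r, s) = (s*s)/2 = s²/2)
(-23005 + 39872)*(J(162, 94) + 15942) = (-23005 + 39872)*((½)*94² + 15942) = 16867*((½)*8836 + 15942) = 16867*(4418 + 15942) = 16867*20360 = 343412120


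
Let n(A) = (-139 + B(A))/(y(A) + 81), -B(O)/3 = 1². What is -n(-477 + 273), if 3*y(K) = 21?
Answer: 71/44 ≈ 1.6136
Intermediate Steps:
B(O) = -3 (B(O) = -3*1² = -3*1 = -3)
y(K) = 7 (y(K) = (⅓)*21 = 7)
n(A) = -71/44 (n(A) = (-139 - 3)/(7 + 81) = -142/88 = -142*1/88 = -71/44)
-n(-477 + 273) = -1*(-71/44) = 71/44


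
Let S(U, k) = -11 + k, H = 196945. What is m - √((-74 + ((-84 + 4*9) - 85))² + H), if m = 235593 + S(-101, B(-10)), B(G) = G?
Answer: 235572 - √239794 ≈ 2.3508e+5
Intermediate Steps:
m = 235572 (m = 235593 + (-11 - 10) = 235593 - 21 = 235572)
m - √((-74 + ((-84 + 4*9) - 85))² + H) = 235572 - √((-74 + ((-84 + 4*9) - 85))² + 196945) = 235572 - √((-74 + ((-84 + 36) - 85))² + 196945) = 235572 - √((-74 + (-48 - 85))² + 196945) = 235572 - √((-74 - 133)² + 196945) = 235572 - √((-207)² + 196945) = 235572 - √(42849 + 196945) = 235572 - √239794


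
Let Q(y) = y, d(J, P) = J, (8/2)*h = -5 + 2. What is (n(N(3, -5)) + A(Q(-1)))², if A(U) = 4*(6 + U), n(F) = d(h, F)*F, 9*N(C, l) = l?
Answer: 60025/144 ≈ 416.84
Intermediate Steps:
h = -¾ (h = (-5 + 2)/4 = (¼)*(-3) = -¾ ≈ -0.75000)
N(C, l) = l/9
n(F) = -3*F/4
A(U) = 24 + 4*U
(n(N(3, -5)) + A(Q(-1)))² = (-(-5)/12 + (24 + 4*(-1)))² = (-¾*(-5/9) + (24 - 4))² = (5/12 + 20)² = (245/12)² = 60025/144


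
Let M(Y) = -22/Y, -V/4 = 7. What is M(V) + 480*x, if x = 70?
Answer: 470411/14 ≈ 33601.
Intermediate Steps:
V = -28 (V = -4*7 = -28)
M(V) + 480*x = -22/(-28) + 480*70 = -22*(-1/28) + 33600 = 11/14 + 33600 = 470411/14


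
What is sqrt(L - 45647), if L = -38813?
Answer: 2*I*sqrt(21115) ≈ 290.62*I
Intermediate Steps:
sqrt(L - 45647) = sqrt(-38813 - 45647) = sqrt(-84460) = 2*I*sqrt(21115)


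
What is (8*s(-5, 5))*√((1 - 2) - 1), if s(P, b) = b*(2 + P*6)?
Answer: -1120*I*√2 ≈ -1583.9*I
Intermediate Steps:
s(P, b) = b*(2 + 6*P)
(8*s(-5, 5))*√((1 - 2) - 1) = (8*(2*5*(1 + 3*(-5))))*√((1 - 2) - 1) = (8*(2*5*(1 - 15)))*√(-1 - 1) = (8*(2*5*(-14)))*√(-2) = (8*(-140))*(I*√2) = -1120*I*√2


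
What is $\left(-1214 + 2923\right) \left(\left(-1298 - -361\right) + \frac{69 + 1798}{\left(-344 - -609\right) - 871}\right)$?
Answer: $- \frac{973598501}{606} \approx -1.6066 \cdot 10^{6}$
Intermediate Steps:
$\left(-1214 + 2923\right) \left(\left(-1298 - -361\right) + \frac{69 + 1798}{\left(-344 - -609\right) - 871}\right) = 1709 \left(\left(-1298 + 361\right) + \frac{1867}{\left(-344 + 609\right) - 871}\right) = 1709 \left(-937 + \frac{1867}{265 - 871}\right) = 1709 \left(-937 + \frac{1867}{-606}\right) = 1709 \left(-937 + 1867 \left(- \frac{1}{606}\right)\right) = 1709 \left(-937 - \frac{1867}{606}\right) = 1709 \left(- \frac{569689}{606}\right) = - \frac{973598501}{606}$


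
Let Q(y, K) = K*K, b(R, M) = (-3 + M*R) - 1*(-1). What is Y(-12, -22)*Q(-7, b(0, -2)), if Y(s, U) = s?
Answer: -48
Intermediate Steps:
b(R, M) = -2 + M*R (b(R, M) = (-3 + M*R) + 1 = -2 + M*R)
Q(y, K) = K**2
Y(-12, -22)*Q(-7, b(0, -2)) = -12*(-2 - 2*0)**2 = -12*(-2 + 0)**2 = -12*(-2)**2 = -12*4 = -48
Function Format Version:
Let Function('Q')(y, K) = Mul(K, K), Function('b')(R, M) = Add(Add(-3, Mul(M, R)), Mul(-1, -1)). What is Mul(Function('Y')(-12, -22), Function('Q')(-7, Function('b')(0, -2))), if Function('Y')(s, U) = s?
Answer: -48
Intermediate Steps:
Function('b')(R, M) = Add(-2, Mul(M, R)) (Function('b')(R, M) = Add(Add(-3, Mul(M, R)), 1) = Add(-2, Mul(M, R)))
Function('Q')(y, K) = Pow(K, 2)
Mul(Function('Y')(-12, -22), Function('Q')(-7, Function('b')(0, -2))) = Mul(-12, Pow(Add(-2, Mul(-2, 0)), 2)) = Mul(-12, Pow(Add(-2, 0), 2)) = Mul(-12, Pow(-2, 2)) = Mul(-12, 4) = -48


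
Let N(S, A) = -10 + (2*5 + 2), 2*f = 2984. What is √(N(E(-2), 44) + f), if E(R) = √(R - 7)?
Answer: 3*√166 ≈ 38.652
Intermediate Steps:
f = 1492 (f = (½)*2984 = 1492)
E(R) = √(-7 + R)
N(S, A) = 2 (N(S, A) = -10 + (10 + 2) = -10 + 12 = 2)
√(N(E(-2), 44) + f) = √(2 + 1492) = √1494 = 3*√166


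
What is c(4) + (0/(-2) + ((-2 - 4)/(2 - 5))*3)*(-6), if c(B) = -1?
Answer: -37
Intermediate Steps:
c(4) + (0/(-2) + ((-2 - 4)/(2 - 5))*3)*(-6) = -1 + (0/(-2) + ((-2 - 4)/(2 - 5))*3)*(-6) = -1 + (0*(-½) - 6/(-3)*3)*(-6) = -1 + (0 - 6*(-⅓)*3)*(-6) = -1 + (0 + 2*3)*(-6) = -1 + (0 + 6)*(-6) = -1 + 6*(-6) = -1 - 36 = -37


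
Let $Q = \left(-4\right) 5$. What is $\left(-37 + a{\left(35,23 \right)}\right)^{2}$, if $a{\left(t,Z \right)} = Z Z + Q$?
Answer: $222784$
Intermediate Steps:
$Q = -20$
$a{\left(t,Z \right)} = -20 + Z^{2}$ ($a{\left(t,Z \right)} = Z Z - 20 = Z^{2} - 20 = -20 + Z^{2}$)
$\left(-37 + a{\left(35,23 \right)}\right)^{2} = \left(-37 - \left(20 - 23^{2}\right)\right)^{2} = \left(-37 + \left(-20 + 529\right)\right)^{2} = \left(-37 + 509\right)^{2} = 472^{2} = 222784$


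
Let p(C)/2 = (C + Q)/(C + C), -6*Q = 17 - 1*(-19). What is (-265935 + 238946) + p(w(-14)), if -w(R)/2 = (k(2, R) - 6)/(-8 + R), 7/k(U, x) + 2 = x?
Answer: -2778708/103 ≈ -26978.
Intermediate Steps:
Q = -6 (Q = -(17 - 1*(-19))/6 = -(17 + 19)/6 = -1/6*36 = -6)
k(U, x) = 7/(-2 + x)
w(R) = -2*(-6 + 7/(-2 + R))/(-8 + R) (w(R) = -2*(7/(-2 + R) - 6)/(-8 + R) = -2*(-6 + 7/(-2 + R))/(-8 + R))
p(C) = (-6 + C)/C (p(C) = 2*((C - 6)/(C + C)) = 2*((-6 + C)/((2*C))) = 2*((-6 + C)*(1/(2*C))) = 2*((-6 + C)/(2*C)) = (-6 + C)/C)
(-265935 + 238946) + p(w(-14)) = (-265935 + 238946) + (-6 + 2*(-19 + 6*(-14))/((-8 - 14)*(-2 - 14)))/((2*(-19 + 6*(-14))/((-8 - 14)*(-2 - 14)))) = -26989 + (-6 + 2*(-19 - 84)/(-22*(-16)))/((2*(-19 - 84)/(-22*(-16)))) = -26989 + (-6 + 2*(-1/22)*(-1/16)*(-103))/((2*(-1/22)*(-1/16)*(-103))) = -26989 + (-6 - 103/176)/(-103/176) = -26989 - 176/103*(-1159/176) = -26989 + 1159/103 = -2778708/103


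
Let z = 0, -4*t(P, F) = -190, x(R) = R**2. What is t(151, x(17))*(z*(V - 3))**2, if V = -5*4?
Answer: 0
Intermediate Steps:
t(P, F) = 95/2 (t(P, F) = -1/4*(-190) = 95/2)
V = -20
t(151, x(17))*(z*(V - 3))**2 = 95*(0*(-20 - 3))**2/2 = 95*(0*(-23))**2/2 = (95/2)*0**2 = (95/2)*0 = 0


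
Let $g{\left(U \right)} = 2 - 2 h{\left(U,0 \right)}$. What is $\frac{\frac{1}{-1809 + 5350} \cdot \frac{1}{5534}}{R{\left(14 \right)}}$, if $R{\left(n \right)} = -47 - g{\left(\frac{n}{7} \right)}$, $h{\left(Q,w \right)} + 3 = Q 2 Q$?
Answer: $- \frac{1}{764239866} \approx -1.3085 \cdot 10^{-9}$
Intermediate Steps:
$h{\left(Q,w \right)} = -3 + 2 Q^{2}$ ($h{\left(Q,w \right)} = -3 + Q 2 Q = -3 + 2 Q Q = -3 + 2 Q^{2}$)
$g{\left(U \right)} = 8 - 4 U^{2}$ ($g{\left(U \right)} = 2 - 2 \left(-3 + 2 U^{2}\right) = 2 - \left(-6 + 4 U^{2}\right) = 8 - 4 U^{2}$)
$R{\left(n \right)} = -55 + \frac{4 n^{2}}{49}$ ($R{\left(n \right)} = -47 - \left(8 - 4 \left(\frac{n}{7}\right)^{2}\right) = -47 - \left(8 - 4 \frac{n^{2}}{49}\right) = -47 - \left(8 - \frac{4 n^{2}}{49}\right) = -47 + \left(-8 + \frac{4 n^{2}}{49}\right) = -55 + \frac{4 n^{2}}{49}$)
$\frac{\frac{1}{-1809 + 5350} \cdot \frac{1}{5534}}{R{\left(14 \right)}} = \frac{\frac{1}{-1809 + 5350} \cdot \frac{1}{5534}}{-55 + \frac{4 \cdot 14^{2}}{49}} = \frac{\frac{1}{3541} \cdot \frac{1}{5534}}{-55 + \frac{4}{49} \cdot 196} = \frac{\frac{1}{3541} \cdot \frac{1}{5534}}{-55 + 16} = \frac{1}{19595894 \left(-39\right)} = \frac{1}{19595894} \left(- \frac{1}{39}\right) = - \frac{1}{764239866}$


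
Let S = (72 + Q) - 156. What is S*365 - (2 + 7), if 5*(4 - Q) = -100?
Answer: -21909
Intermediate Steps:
Q = 24 (Q = 4 - ⅕*(-100) = 4 + 20 = 24)
S = -60 (S = (72 + 24) - 156 = 96 - 156 = -60)
S*365 - (2 + 7) = -60*365 - (2 + 7) = -21900 - 1*9 = -21900 - 9 = -21909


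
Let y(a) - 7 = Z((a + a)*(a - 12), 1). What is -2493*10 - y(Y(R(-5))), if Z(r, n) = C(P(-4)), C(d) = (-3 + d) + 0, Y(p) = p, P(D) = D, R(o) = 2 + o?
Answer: -24930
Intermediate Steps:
C(d) = -3 + d
Z(r, n) = -7 (Z(r, n) = -3 - 4 = -7)
y(a) = 0 (y(a) = 7 - 7 = 0)
-2493*10 - y(Y(R(-5))) = -2493*10 - 1*0 = -24930 + 0 = -24930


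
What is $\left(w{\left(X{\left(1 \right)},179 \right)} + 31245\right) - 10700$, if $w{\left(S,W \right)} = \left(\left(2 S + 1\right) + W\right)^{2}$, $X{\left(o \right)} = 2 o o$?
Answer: $54401$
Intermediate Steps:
$X{\left(o \right)} = 2 o^{2}$
$w{\left(S,W \right)} = \left(1 + W + 2 S\right)^{2}$ ($w{\left(S,W \right)} = \left(\left(1 + 2 S\right) + W\right)^{2} = \left(1 + W + 2 S\right)^{2}$)
$\left(w{\left(X{\left(1 \right)},179 \right)} + 31245\right) - 10700 = \left(\left(1 + 179 + 2 \cdot 2 \cdot 1^{2}\right)^{2} + 31245\right) - 10700 = \left(\left(1 + 179 + 2 \cdot 2 \cdot 1\right)^{2} + 31245\right) - 10700 = \left(\left(1 + 179 + 2 \cdot 2\right)^{2} + 31245\right) - 10700 = \left(\left(1 + 179 + 4\right)^{2} + 31245\right) - 10700 = \left(184^{2} + 31245\right) - 10700 = \left(33856 + 31245\right) - 10700 = 65101 - 10700 = 54401$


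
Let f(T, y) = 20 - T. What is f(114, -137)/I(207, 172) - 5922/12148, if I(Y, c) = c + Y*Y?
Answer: -127956137/261309554 ≈ -0.48967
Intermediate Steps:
I(Y, c) = c + Y²
f(114, -137)/I(207, 172) - 5922/12148 = (20 - 1*114)/(172 + 207²) - 5922/12148 = (20 - 114)/(172 + 42849) - 5922*1/12148 = -94/43021 - 2961/6074 = -127956137/261309554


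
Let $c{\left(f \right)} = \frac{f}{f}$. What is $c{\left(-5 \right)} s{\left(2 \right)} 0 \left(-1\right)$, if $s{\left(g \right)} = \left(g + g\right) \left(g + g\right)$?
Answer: $0$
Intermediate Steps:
$s{\left(g \right)} = 4 g^{2}$ ($s{\left(g \right)} = 2 g 2 g = 4 g^{2}$)
$c{\left(f \right)} = 1$
$c{\left(-5 \right)} s{\left(2 \right)} 0 \left(-1\right) = 1 \cdot 4 \cdot 2^{2} \cdot 0 \left(-1\right) = 1 \cdot 4 \cdot 4 \cdot 0 = 1 \cdot 16 \cdot 0 = 16 \cdot 0 = 0$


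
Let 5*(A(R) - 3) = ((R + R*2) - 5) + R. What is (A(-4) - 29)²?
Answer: 22801/25 ≈ 912.04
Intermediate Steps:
A(R) = 2 + 4*R/5 (A(R) = 3 + (((R + R*2) - 5) + R)/5 = 3 + (((R + 2*R) - 5) + R)/5 = 3 + ((3*R - 5) + R)/5 = 3 + ((-5 + 3*R) + R)/5 = 3 + (-5 + 4*R)/5 = 3 + (-1 + 4*R/5) = 2 + 4*R/5)
(A(-4) - 29)² = ((2 + (⅘)*(-4)) - 29)² = ((2 - 16/5) - 29)² = (-6/5 - 29)² = (-151/5)² = 22801/25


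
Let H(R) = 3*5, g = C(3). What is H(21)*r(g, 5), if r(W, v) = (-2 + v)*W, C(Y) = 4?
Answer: 180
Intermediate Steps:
g = 4
r(W, v) = W*(-2 + v)
H(R) = 15
H(21)*r(g, 5) = 15*(4*(-2 + 5)) = 15*(4*3) = 15*12 = 180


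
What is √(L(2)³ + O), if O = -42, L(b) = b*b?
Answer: √22 ≈ 4.6904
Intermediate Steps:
L(b) = b²
√(L(2)³ + O) = √((2²)³ - 42) = √(4³ - 42) = √(64 - 42) = √22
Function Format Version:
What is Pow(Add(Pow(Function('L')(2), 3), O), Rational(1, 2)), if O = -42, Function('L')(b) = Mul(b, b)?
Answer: Pow(22, Rational(1, 2)) ≈ 4.6904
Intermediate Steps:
Function('L')(b) = Pow(b, 2)
Pow(Add(Pow(Function('L')(2), 3), O), Rational(1, 2)) = Pow(Add(Pow(Pow(2, 2), 3), -42), Rational(1, 2)) = Pow(Add(Pow(4, 3), -42), Rational(1, 2)) = Pow(Add(64, -42), Rational(1, 2)) = Pow(22, Rational(1, 2))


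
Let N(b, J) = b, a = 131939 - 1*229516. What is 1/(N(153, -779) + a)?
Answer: -1/97424 ≈ -1.0264e-5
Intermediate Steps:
a = -97577 (a = 131939 - 229516 = -97577)
1/(N(153, -779) + a) = 1/(153 - 97577) = 1/(-97424) = -1/97424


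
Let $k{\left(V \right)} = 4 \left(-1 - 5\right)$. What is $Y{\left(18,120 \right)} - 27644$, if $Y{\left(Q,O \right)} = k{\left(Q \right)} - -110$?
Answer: $-27558$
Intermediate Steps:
$k{\left(V \right)} = -24$ ($k{\left(V \right)} = 4 \left(-6\right) = -24$)
$Y{\left(Q,O \right)} = 86$ ($Y{\left(Q,O \right)} = -24 - -110 = -24 + 110 = 86$)
$Y{\left(18,120 \right)} - 27644 = 86 - 27644 = -27558$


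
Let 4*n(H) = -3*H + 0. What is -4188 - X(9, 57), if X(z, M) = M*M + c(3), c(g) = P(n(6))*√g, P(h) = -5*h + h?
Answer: -7437 - 18*√3 ≈ -7468.2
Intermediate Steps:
n(H) = -3*H/4 (n(H) = (-3*H + 0)/4 = (-3*H)/4 = -3*H/4)
P(h) = -4*h
c(g) = 18*√g (c(g) = (-(-3)*6)*√g = (-4*(-9/2))*√g = 18*√g)
X(z, M) = M² + 18*√3 (X(z, M) = M*M + 18*√3 = M² + 18*√3)
-4188 - X(9, 57) = -4188 - (57² + 18*√3) = -4188 - (3249 + 18*√3) = -4188 + (-3249 - 18*√3) = -7437 - 18*√3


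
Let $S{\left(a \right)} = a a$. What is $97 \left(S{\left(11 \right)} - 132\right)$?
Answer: $-1067$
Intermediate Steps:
$S{\left(a \right)} = a^{2}$
$97 \left(S{\left(11 \right)} - 132\right) = 97 \left(11^{2} - 132\right) = 97 \left(121 - 132\right) = 97 \left(-11\right) = -1067$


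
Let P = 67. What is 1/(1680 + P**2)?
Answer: 1/6169 ≈ 0.00016210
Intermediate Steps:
1/(1680 + P**2) = 1/(1680 + 67**2) = 1/(1680 + 4489) = 1/6169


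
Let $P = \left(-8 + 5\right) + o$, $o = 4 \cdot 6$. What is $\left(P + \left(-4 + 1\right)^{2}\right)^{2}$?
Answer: $900$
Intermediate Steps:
$o = 24$
$P = 21$ ($P = \left(-8 + 5\right) + 24 = -3 + 24 = 21$)
$\left(P + \left(-4 + 1\right)^{2}\right)^{2} = \left(21 + \left(-4 + 1\right)^{2}\right)^{2} = \left(21 + \left(-3\right)^{2}\right)^{2} = \left(21 + 9\right)^{2} = 30^{2} = 900$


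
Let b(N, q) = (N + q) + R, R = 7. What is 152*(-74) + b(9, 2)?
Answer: -11230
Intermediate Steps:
b(N, q) = 7 + N + q (b(N, q) = (N + q) + 7 = 7 + N + q)
152*(-74) + b(9, 2) = 152*(-74) + (7 + 9 + 2) = -11248 + 18 = -11230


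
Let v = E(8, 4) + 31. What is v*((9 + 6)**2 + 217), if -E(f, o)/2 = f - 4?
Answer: 10166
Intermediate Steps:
E(f, o) = 8 - 2*f (E(f, o) = -2*(f - 4) = -2*(-4 + f) = 8 - 2*f)
v = 23 (v = (8 - 2*8) + 31 = (8 - 16) + 31 = -8 + 31 = 23)
v*((9 + 6)**2 + 217) = 23*((9 + 6)**2 + 217) = 23*(15**2 + 217) = 23*(225 + 217) = 23*442 = 10166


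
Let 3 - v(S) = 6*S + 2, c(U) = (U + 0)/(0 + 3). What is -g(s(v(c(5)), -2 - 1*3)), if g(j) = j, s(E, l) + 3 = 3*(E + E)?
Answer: 57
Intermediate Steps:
c(U) = U/3
v(S) = 1 - 6*S (v(S) = 3 - (6*S + 2) = 3 - (2 + 6*S) = 3 + (-2 - 6*S) = 1 - 6*S)
s(E, l) = -3 + 6*E (s(E, l) = -3 + 3*(E + E) = -3 + 3*(2*E) = -3 + 6*E)
-g(s(v(c(5)), -2 - 1*3)) = -(-3 + 6*(1 - 2*5)) = -(-3 + 6*(1 - 6*5/3)) = -(-3 + 6*(1 - 10)) = -(-3 + 6*(-9)) = -(-3 - 54) = -1*(-57) = 57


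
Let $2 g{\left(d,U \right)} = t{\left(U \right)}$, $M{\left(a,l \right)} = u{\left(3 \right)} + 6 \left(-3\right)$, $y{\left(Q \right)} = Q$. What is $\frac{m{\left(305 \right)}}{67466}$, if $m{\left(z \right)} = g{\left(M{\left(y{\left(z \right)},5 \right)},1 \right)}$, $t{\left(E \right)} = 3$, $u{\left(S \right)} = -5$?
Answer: $\frac{3}{134932} \approx 2.2233 \cdot 10^{-5}$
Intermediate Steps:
$M{\left(a,l \right)} = -23$ ($M{\left(a,l \right)} = -5 + 6 \left(-3\right) = -5 - 18 = -23$)
$g{\left(d,U \right)} = \frac{3}{2}$ ($g{\left(d,U \right)} = \frac{1}{2} \cdot 3 = \frac{3}{2}$)
$m{\left(z \right)} = \frac{3}{2}$
$\frac{m{\left(305 \right)}}{67466} = \frac{3}{2 \cdot 67466} = \frac{3}{2} \cdot \frac{1}{67466} = \frac{3}{134932}$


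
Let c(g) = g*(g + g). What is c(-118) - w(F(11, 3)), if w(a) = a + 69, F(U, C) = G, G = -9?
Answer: 27788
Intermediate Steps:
c(g) = 2*g² (c(g) = g*(2*g) = 2*g²)
F(U, C) = -9
w(a) = 69 + a
c(-118) - w(F(11, 3)) = 2*(-118)² - (69 - 9) = 2*13924 - 1*60 = 27848 - 60 = 27788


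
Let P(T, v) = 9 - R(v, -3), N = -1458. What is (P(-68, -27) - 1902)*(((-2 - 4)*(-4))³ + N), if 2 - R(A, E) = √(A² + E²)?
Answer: -23433570 + 37098*√82 ≈ -2.3098e+7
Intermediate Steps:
R(A, E) = 2 - √(A² + E²)
P(T, v) = 7 + √(9 + v²) (P(T, v) = 9 - (2 - √(v² + (-3)²)) = 9 - (2 - √(v² + 9)) = 9 - (2 - √(9 + v²)) = 9 + (-2 + √(9 + v²)) = 7 + √(9 + v²))
(P(-68, -27) - 1902)*(((-2 - 4)*(-4))³ + N) = ((7 + √(9 + (-27)²)) - 1902)*(((-2 - 4)*(-4))³ - 1458) = ((7 + √(9 + 729)) - 1902)*((-6*(-4))³ - 1458) = ((7 + √738) - 1902)*(24³ - 1458) = ((7 + 3*√82) - 1902)*(13824 - 1458) = (-1895 + 3*√82)*12366 = -23433570 + 37098*√82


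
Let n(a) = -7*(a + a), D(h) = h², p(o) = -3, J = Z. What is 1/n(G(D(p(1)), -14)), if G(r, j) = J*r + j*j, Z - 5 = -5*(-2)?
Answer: -1/4634 ≈ -0.00021580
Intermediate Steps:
Z = 15 (Z = 5 - 5*(-2) = 5 + 10 = 15)
J = 15
G(r, j) = j² + 15*r (G(r, j) = 15*r + j*j = 15*r + j² = j² + 15*r)
n(a) = -14*a
1/n(G(D(p(1)), -14)) = 1/(-14*((-14)² + 15*(-3)²)) = 1/(-14*(196 + 15*9)) = 1/(-14*(196 + 135)) = 1/(-14*331) = 1/(-4634) = -1/4634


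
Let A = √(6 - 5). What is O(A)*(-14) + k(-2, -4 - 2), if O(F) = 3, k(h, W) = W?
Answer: -48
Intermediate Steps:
A = 1 (A = √1 = 1)
O(A)*(-14) + k(-2, -4 - 2) = 3*(-14) + (-4 - 2) = -42 - 6 = -48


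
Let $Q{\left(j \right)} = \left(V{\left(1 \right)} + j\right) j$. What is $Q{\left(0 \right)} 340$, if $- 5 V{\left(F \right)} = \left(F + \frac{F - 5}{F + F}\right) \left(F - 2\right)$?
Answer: $0$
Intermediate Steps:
$V{\left(F \right)} = - \frac{\left(-2 + F\right) \left(F + \frac{-5 + F}{2 F}\right)}{5}$ ($V{\left(F \right)} = - \frac{\left(F + \frac{F - 5}{F + F}\right) \left(F - 2\right)}{5} = - \frac{\left(F + \frac{-5 + F}{2 F}\right) \left(-2 + F\right)}{5} = - \frac{\left(-2 + F\right) \left(F + \frac{-5 + F}{2 F}\right)}{5}$)
$Q{\left(j \right)} = j \left(- \frac{1}{5} + j\right)$ ($Q{\left(j \right)} = \left(\frac{-10 + 1 \left(7 - 2 \cdot 1^{2} + 3 \cdot 1\right)}{10 \cdot 1} + j\right) j = \left(\frac{1}{10} \cdot 1 \left(-10 + 1 \left(7 - 2 + 3\right)\right) + j\right) j = \left(\frac{1}{10} \cdot 1 \left(-10 + 1 \cdot 8\right) + j\right) j = \left(\frac{1}{10} \cdot 1 \left(-10 + 8\right) + j\right) j = \left(\frac{1}{10} \cdot 1 \left(-2\right) + j\right) j = \left(- \frac{1}{5} + j\right) j = j \left(- \frac{1}{5} + j\right)$)
$Q{\left(0 \right)} 340 = 0 \left(- \frac{1}{5} + 0\right) 340 = 0 \left(- \frac{1}{5}\right) 340 = 0 \cdot 340 = 0$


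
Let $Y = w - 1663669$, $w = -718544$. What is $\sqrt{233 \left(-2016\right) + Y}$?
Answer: $i \sqrt{2851941} \approx 1688.8 i$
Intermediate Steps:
$Y = -2382213$ ($Y = -718544 - 1663669 = -2382213$)
$\sqrt{233 \left(-2016\right) + Y} = \sqrt{233 \left(-2016\right) - 2382213} = \sqrt{-469728 - 2382213} = \sqrt{-2851941} = i \sqrt{2851941}$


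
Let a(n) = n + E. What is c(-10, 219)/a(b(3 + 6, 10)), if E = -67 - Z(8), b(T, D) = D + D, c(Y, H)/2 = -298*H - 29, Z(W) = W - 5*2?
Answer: 130582/45 ≈ 2901.8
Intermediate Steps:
Z(W) = -10 + W (Z(W) = W - 10 = -10 + W)
c(Y, H) = -58 - 596*H (c(Y, H) = 2*(-298*H - 29) = 2*(-29 - 298*H) = -58 - 596*H)
b(T, D) = 2*D
E = -65 (E = -67 - (-10 + 8) = -67 - 1*(-2) = -67 + 2 = -65)
a(n) = -65 + n (a(n) = n - 65 = -65 + n)
c(-10, 219)/a(b(3 + 6, 10)) = (-58 - 596*219)/(-65 + 2*10) = (-58 - 130524)/(-65 + 20) = -130582/(-45) = -130582*(-1/45) = 130582/45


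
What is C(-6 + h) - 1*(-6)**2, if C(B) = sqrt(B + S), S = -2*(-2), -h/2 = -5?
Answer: -36 + 2*sqrt(2) ≈ -33.172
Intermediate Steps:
h = 10 (h = -2*(-5) = 10)
S = 4
C(B) = sqrt(4 + B) (C(B) = sqrt(B + 4) = sqrt(4 + B))
C(-6 + h) - 1*(-6)**2 = sqrt(4 + (-6 + 10)) - 1*(-6)**2 = sqrt(4 + 4) - 1*36 = sqrt(8) - 36 = 2*sqrt(2) - 36 = -36 + 2*sqrt(2)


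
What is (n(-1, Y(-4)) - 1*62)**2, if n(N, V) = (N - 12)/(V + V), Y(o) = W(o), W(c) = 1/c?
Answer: 1296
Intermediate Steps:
Y(o) = 1/o
n(N, V) = (-12 + N)/(2*V) (n(N, V) = (-12 + N)/((2*V)) = (-12 + N)*(1/(2*V)) = (-12 + N)/(2*V))
(n(-1, Y(-4)) - 1*62)**2 = ((-12 - 1)/(2*(1/(-4))) - 1*62)**2 = ((1/2)*(-13)/(-1/4) - 62)**2 = ((1/2)*(-4)*(-13) - 62)**2 = (26 - 62)**2 = (-36)**2 = 1296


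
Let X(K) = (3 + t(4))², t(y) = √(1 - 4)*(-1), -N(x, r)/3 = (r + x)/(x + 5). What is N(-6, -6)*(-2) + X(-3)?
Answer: 78 - 6*I*√3 ≈ 78.0 - 10.392*I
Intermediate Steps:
N(x, r) = -3*(r + x)/(5 + x) (N(x, r) = -3*(r + x)/(x + 5) = -3*(r + x)/(5 + x))
t(y) = -I*√3 (t(y) = √(-3)*(-1) = (I*√3)*(-1) = -I*√3)
X(K) = (3 - I*√3)²
N(-6, -6)*(-2) + X(-3) = (3*(-1*(-6) - 1*(-6))/(5 - 6))*(-2) + (3 - I*√3)² = (3*(6 + 6)/(-1))*(-2) + (3 - I*√3)² = (3*(-1)*12)*(-2) + (3 - I*√3)² = -36*(-2) + (3 - I*√3)² = 72 + (3 - I*√3)²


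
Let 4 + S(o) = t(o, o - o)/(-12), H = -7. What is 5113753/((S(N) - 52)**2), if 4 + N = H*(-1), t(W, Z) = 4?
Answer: 46023777/28561 ≈ 1611.4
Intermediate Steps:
N = 3 (N = -4 - 7*(-1) = -4 + 7 = 3)
S(o) = -13/3 (S(o) = -4 + 4/(-12) = -4 + 4*(-1/12) = -4 - 1/3 = -13/3)
5113753/((S(N) - 52)**2) = 5113753/((-13/3 - 52)**2) = 5113753/((-169/3)**2) = 5113753/(28561/9) = 5113753*(9/28561) = 46023777/28561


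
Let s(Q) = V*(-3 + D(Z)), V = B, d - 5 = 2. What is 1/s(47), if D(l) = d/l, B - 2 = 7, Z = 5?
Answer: -5/72 ≈ -0.069444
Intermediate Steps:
d = 7 (d = 5 + 2 = 7)
B = 9 (B = 2 + 7 = 9)
V = 9
D(l) = 7/l
s(Q) = -72/5 (s(Q) = 9*(-3 + 7/5) = 9*(-8/5) = -72/5)
1/s(47) = 1/(-72/5) = -5/72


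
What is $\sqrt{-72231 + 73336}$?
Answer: $\sqrt{1105} \approx 33.242$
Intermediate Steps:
$\sqrt{-72231 + 73336} = \sqrt{1105}$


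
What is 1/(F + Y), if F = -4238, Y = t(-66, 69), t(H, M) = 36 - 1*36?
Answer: -1/4238 ≈ -0.00023596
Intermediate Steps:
t(H, M) = 0 (t(H, M) = 36 - 36 = 0)
Y = 0
1/(F + Y) = 1/(-4238 + 0) = 1/(-4238) = -1/4238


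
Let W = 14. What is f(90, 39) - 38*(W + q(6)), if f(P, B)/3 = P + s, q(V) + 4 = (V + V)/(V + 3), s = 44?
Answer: -86/3 ≈ -28.667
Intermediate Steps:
q(V) = -4 + 2*V/(3 + V) (q(V) = -4 + (V + V)/(V + 3) = -4 + (2*V)/(3 + V) = -4 + 2*V/(3 + V))
f(P, B) = 132 + 3*P (f(P, B) = 3*(P + 44) = 3*(44 + P) = 132 + 3*P)
f(90, 39) - 38*(W + q(6)) = (132 + 3*90) - 38*(14 + 2*(-6 - 1*6)/(3 + 6)) = (132 + 270) - 38*(14 + 2*(-6 - 6)/9) = 402 - 38*(14 + 2*(⅑)*(-12)) = 402 - 38*(14 - 8/3) = 402 - 38*34/3 = 402 - 1*1292/3 = 402 - 1292/3 = -86/3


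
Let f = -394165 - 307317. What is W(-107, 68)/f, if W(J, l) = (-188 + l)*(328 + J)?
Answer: 13260/350741 ≈ 0.037806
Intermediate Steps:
f = -701482
W(-107, 68)/f = (-61664 - 188*(-107) + 328*68 - 107*68)/(-701482) = (-61664 + 20116 + 22304 - 7276)*(-1/701482) = -26520*(-1/701482) = 13260/350741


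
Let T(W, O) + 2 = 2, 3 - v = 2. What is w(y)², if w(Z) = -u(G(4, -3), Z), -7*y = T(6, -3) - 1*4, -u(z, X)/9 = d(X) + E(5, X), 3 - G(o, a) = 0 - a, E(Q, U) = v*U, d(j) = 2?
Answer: 26244/49 ≈ 535.59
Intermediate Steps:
v = 1 (v = 3 - 1*2 = 3 - 2 = 1)
T(W, O) = 0 (T(W, O) = -2 + 2 = 0)
E(Q, U) = U (E(Q, U) = 1*U = U)
G(o, a) = 3 + a (G(o, a) = 3 - (0 - a) = 3 - (-1)*a = 3 + a)
u(z, X) = -18 - 9*X (u(z, X) = -9*(2 + X) = -18 - 9*X)
y = 4/7 (y = -(0 - 1*4)/7 = -(0 - 4)/7 = -⅐*(-4) = 4/7 ≈ 0.57143)
w(Z) = 18 + 9*Z (w(Z) = -(-18 - 9*Z) = 18 + 9*Z)
w(y)² = (18 + 9*(4/7))² = (18 + 36/7)² = (162/7)² = 26244/49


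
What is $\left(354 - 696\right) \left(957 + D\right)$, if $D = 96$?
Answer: $-360126$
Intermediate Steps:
$\left(354 - 696\right) \left(957 + D\right) = \left(354 - 696\right) \left(957 + 96\right) = \left(354 - 696\right) 1053 = \left(-342\right) 1053 = -360126$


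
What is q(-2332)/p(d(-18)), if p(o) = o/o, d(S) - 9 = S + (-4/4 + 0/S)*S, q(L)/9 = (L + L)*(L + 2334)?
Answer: -83952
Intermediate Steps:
q(L) = 18*L*(2334 + L) (q(L) = 9*((L + L)*(L + 2334)) = 9*((2*L)*(2334 + L)) = 9*(2*L*(2334 + L)) = 18*L*(2334 + L))
d(S) = 9 (d(S) = 9 + (S + (-4/4 + 0/S)*S) = 9 + (S + (-4*¼ + 0)*S) = 9 + (S + (-1 + 0)*S) = 9 + (S - S) = 9 + 0 = 9)
p(o) = 1
q(-2332)/p(d(-18)) = (18*(-2332)*(2334 - 2332))/1 = (18*(-2332)*2)*1 = -83952*1 = -83952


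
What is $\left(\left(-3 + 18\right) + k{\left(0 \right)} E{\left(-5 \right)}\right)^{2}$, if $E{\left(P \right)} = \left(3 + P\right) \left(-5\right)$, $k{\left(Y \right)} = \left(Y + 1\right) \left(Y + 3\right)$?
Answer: $2025$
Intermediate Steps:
$k{\left(Y \right)} = \left(1 + Y\right) \left(3 + Y\right)$
$E{\left(P \right)} = -15 - 5 P$
$\left(\left(-3 + 18\right) + k{\left(0 \right)} E{\left(-5 \right)}\right)^{2} = \left(\left(-3 + 18\right) + \left(3 + 0^{2} + 4 \cdot 0\right) \left(-15 - -25\right)\right)^{2} = \left(15 + \left(3 + 0 + 0\right) \left(-15 + 25\right)\right)^{2} = \left(15 + 3 \cdot 10\right)^{2} = \left(15 + 30\right)^{2} = 45^{2} = 2025$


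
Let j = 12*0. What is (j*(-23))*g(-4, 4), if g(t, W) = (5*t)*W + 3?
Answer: 0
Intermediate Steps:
g(t, W) = 3 + 5*W*t (g(t, W) = 5*W*t + 3 = 3 + 5*W*t)
j = 0
(j*(-23))*g(-4, 4) = (0*(-23))*(3 + 5*4*(-4)) = 0*(3 - 80) = 0*(-77) = 0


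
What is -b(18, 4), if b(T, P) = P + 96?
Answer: -100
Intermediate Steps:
b(T, P) = 96 + P
-b(18, 4) = -(96 + 4) = -1*100 = -100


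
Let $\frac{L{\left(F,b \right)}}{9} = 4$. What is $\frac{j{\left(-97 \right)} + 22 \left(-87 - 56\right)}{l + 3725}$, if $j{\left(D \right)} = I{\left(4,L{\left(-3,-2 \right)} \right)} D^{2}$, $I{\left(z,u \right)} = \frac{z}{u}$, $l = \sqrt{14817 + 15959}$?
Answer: $- \frac{70421125}{124603641} + \frac{37810 \sqrt{7694}}{124603641} \approx -0.53854$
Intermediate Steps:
$l = 2 \sqrt{7694}$ ($l = \sqrt{30776} = 2 \sqrt{7694} \approx 175.43$)
$L{\left(F,b \right)} = 36$ ($L{\left(F,b \right)} = 9 \cdot 4 = 36$)
$j{\left(D \right)} = \frac{D^{2}}{9}$ ($j{\left(D \right)} = \frac{4}{36} D^{2} = 4 \cdot \frac{1}{36} D^{2} = \frac{D^{2}}{9}$)
$\frac{j{\left(-97 \right)} + 22 \left(-87 - 56\right)}{l + 3725} = \frac{\frac{\left(-97\right)^{2}}{9} + 22 \left(-87 - 56\right)}{2 \sqrt{7694} + 3725} = \frac{\frac{1}{9} \cdot 9409 + 22 \left(-143\right)}{3725 + 2 \sqrt{7694}} = \frac{\frac{9409}{9} - 3146}{3725 + 2 \sqrt{7694}} = - \frac{18905}{9 \left(3725 + 2 \sqrt{7694}\right)}$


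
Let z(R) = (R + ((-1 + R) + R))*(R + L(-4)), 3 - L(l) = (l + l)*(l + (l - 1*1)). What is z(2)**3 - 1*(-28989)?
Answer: -37566386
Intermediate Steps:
L(l) = 3 - 2*l*(-1 + 2*l) (L(l) = 3 - (l + l)*(l + (l - 1*1)) = 3 - 2*l*(l + (l - 1)) = 3 - 2*l*(l + (-1 + l)) = 3 - 2*l*(-1 + 2*l))
z(R) = (-1 + 3*R)*(-69 + R) (z(R) = (R + ((-1 + R) + R))*(R + (3 - 4*(-4)**2 + 2*(-4))) = (R + (-1 + 2*R))*(R + (3 - 4*16 - 8)) = (-1 + 3*R)*(R + (3 - 64 - 8)) = (-1 + 3*R)*(R - 69) = (-1 + 3*R)*(-69 + R))
z(2)**3 - 1*(-28989) = (69 - 208*2 + 3*2**2)**3 - 1*(-28989) = (69 - 416 + 3*4)**3 + 28989 = (69 - 416 + 12)**3 + 28989 = (-335)**3 + 28989 = -37595375 + 28989 = -37566386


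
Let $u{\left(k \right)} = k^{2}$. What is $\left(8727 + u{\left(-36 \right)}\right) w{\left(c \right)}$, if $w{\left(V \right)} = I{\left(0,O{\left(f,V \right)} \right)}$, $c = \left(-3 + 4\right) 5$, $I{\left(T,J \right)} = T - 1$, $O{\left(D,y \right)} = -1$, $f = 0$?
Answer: $-10023$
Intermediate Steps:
$I{\left(T,J \right)} = -1 + T$ ($I{\left(T,J \right)} = T - 1 = -1 + T$)
$c = 5$ ($c = 1 \cdot 5 = 5$)
$w{\left(V \right)} = -1$ ($w{\left(V \right)} = -1 + 0 = -1$)
$\left(8727 + u{\left(-36 \right)}\right) w{\left(c \right)} = \left(8727 + \left(-36\right)^{2}\right) \left(-1\right) = \left(8727 + 1296\right) \left(-1\right) = 10023 \left(-1\right) = -10023$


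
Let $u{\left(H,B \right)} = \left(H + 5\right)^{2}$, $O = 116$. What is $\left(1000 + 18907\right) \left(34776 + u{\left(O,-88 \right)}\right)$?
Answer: $983744219$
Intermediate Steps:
$u{\left(H,B \right)} = \left(5 + H\right)^{2}$
$\left(1000 + 18907\right) \left(34776 + u{\left(O,-88 \right)}\right) = \left(1000 + 18907\right) \left(34776 + \left(5 + 116\right)^{2}\right) = 19907 \left(34776 + 121^{2}\right) = 19907 \left(34776 + 14641\right) = 19907 \cdot 49417 = 983744219$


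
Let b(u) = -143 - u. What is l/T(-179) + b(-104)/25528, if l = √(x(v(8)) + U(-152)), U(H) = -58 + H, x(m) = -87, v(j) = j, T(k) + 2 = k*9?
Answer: -39/25528 - 3*I*√33/1613 ≈ -0.0015277 - 0.010684*I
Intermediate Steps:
T(k) = -2 + 9*k (T(k) = -2 + k*9 = -2 + 9*k)
l = 3*I*√33 (l = √(-87 + (-58 - 152)) = √(-87 - 210) = √(-297) = 3*I*√33 ≈ 17.234*I)
l/T(-179) + b(-104)/25528 = (3*I*√33)/(-2 + 9*(-179)) + (-143 - 1*(-104))/25528 = (3*I*√33)/(-2 - 1611) + (-143 + 104)*(1/25528) = (3*I*√33)/(-1613) - 39*1/25528 = (3*I*√33)*(-1/1613) - 39/25528 = -3*I*√33/1613 - 39/25528 = -39/25528 - 3*I*√33/1613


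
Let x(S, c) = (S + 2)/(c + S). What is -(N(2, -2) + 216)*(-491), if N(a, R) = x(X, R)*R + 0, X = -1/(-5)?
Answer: 965306/9 ≈ 1.0726e+5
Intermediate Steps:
X = 1/5 (X = -1*(-1/5) = 1/5 ≈ 0.20000)
x(S, c) = (2 + S)/(S + c)
N(a, R) = 11*R/(5*(1/5 + R)) (N(a, R) = ((2 + 1/5)/(1/5 + R))*R + 0 = ((11/5)/(1/5 + R))*R + 0 = (11/(5*(1/5 + R)))*R + 0 = 11*R/(5*(1/5 + R)) + 0 = 11*R/(5*(1/5 + R)))
-(N(2, -2) + 216)*(-491) = -(11*(-2)/(1 + 5*(-2)) + 216)*(-491) = -(11*(-2)/(1 - 10) + 216)*(-491) = -(11*(-2)/(-9) + 216)*(-491) = -(11*(-2)*(-1/9) + 216)*(-491) = -(22/9 + 216)*(-491) = -1966*(-491)/9 = -1*(-965306/9) = 965306/9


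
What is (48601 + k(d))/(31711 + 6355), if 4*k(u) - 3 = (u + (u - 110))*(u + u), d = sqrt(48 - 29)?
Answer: 194483/152264 - 55*sqrt(19)/38066 ≈ 1.2710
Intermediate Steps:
d = sqrt(19) ≈ 4.3589
k(u) = 3/4 + u*(-110 + 2*u)/2 (k(u) = 3/4 + ((u + (u - 110))*(u + u))/4 = 3/4 + ((u + (-110 + u))*(2*u))/4 = 3/4 + ((-110 + 2*u)*(2*u))/4 = 3/4 + (2*u*(-110 + 2*u))/4 = 3/4 + u*(-110 + 2*u)/2)
(48601 + k(d))/(31711 + 6355) = (48601 + (3/4 + (sqrt(19))**2 - 55*sqrt(19)))/(31711 + 6355) = (48601 + (3/4 + 19 - 55*sqrt(19)))/38066 = (48601 + (79/4 - 55*sqrt(19)))*(1/38066) = (194483/4 - 55*sqrt(19))*(1/38066) = 194483/152264 - 55*sqrt(19)/38066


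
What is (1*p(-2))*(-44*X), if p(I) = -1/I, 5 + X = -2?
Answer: 154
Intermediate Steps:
X = -7 (X = -5 - 2 = -7)
(1*p(-2))*(-44*X) = (1*(-1/(-2)))*(-44*(-7)) = (1*(-1*(-½)))*308 = (1*(½))*308 = (½)*308 = 154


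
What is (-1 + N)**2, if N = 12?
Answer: 121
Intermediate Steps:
(-1 + N)**2 = (-1 + 12)**2 = 11**2 = 121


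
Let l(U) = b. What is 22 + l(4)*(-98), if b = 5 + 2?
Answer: -664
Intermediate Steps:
b = 7
l(U) = 7
22 + l(4)*(-98) = 22 + 7*(-98) = 22 - 686 = -664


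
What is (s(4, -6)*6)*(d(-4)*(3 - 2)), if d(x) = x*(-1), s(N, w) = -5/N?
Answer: -30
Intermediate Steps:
d(x) = -x
(s(4, -6)*6)*(d(-4)*(3 - 2)) = (-5/4*6)*((-1*(-4))*(3 - 2)) = (-5*1/4*6)*(4*1) = -5/4*6*4 = -15/2*4 = -30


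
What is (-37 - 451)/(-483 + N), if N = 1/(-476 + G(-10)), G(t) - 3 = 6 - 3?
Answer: 229360/227011 ≈ 1.0103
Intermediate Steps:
G(t) = 6 (G(t) = 3 + (6 - 3) = 3 + 3 = 6)
N = -1/470 (N = 1/(-476 + 6) = 1/(-470) = -1/470 ≈ -0.0021277)
(-37 - 451)/(-483 + N) = (-37 - 451)/(-483 - 1/470) = -488/(-227011/470) = -488*(-470/227011) = 229360/227011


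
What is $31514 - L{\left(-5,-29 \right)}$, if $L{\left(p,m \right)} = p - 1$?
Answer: $31520$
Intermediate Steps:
$L{\left(p,m \right)} = -1 + p$ ($L{\left(p,m \right)} = p - 1 = -1 + p$)
$31514 - L{\left(-5,-29 \right)} = 31514 - \left(-1 - 5\right) = 31514 - -6 = 31514 + 6 = 31520$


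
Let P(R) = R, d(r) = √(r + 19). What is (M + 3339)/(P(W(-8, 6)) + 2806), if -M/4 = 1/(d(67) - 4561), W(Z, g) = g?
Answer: 69460016509/58497009620 + √86/14624252405 ≈ 1.1874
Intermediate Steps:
d(r) = √(19 + r)
M = -4/(-4561 + √86) (M = -4/(√(19 + 67) - 4561) = -4/(√86 - 4561) = -4/(-4561 + √86) ≈ 0.00087879)
(M + 3339)/(P(W(-8, 6)) + 2806) = ((18244/20802635 + 4*√86/20802635) + 3339)/(6 + 2806) = (69460016509/20802635 + 4*√86/20802635)/2812 = (69460016509/20802635 + 4*√86/20802635)*(1/2812) = 69460016509/58497009620 + √86/14624252405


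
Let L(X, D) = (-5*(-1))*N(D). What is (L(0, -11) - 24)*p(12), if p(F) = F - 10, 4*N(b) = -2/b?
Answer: -523/11 ≈ -47.545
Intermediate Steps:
N(b) = -1/(2*b) (N(b) = (-2/b)/4 = -1/(2*b))
p(F) = -10 + F
L(X, D) = -5/(2*D) (L(X, D) = (-5*(-1))*(-1/(2*D)) = 5*(-1/(2*D)) = -5/(2*D))
(L(0, -11) - 24)*p(12) = (-5/2/(-11) - 24)*(-10 + 12) = (-5/2*(-1/11) - 24)*2 = (5/22 - 24)*2 = -523/22*2 = -523/11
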